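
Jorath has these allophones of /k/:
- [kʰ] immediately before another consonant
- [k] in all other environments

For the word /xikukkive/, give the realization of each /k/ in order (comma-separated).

Occurrence 1 (position 3): no conditioning environment matches → elsewhere allophone [k].
Occurrence 2 (position 5): immediately before another consonant → [kʰ].
Occurrence 3 (position 6): no conditioning environment matches → elsewhere allophone [k].

[k], [kʰ], [k]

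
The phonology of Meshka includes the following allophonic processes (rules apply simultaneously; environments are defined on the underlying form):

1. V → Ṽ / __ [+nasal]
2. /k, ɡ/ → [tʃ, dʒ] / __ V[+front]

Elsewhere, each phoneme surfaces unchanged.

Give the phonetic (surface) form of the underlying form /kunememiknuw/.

/k/ (word-initial) fails the environment for rule 2, so it stays [k].
/u/ meets the environment for rule 1 (before a nasal consonant) → [ũ].
/n/ — not in any rule's target class → [n].
/e/ (between /n/ and /m/): before a nasal consonant, so rule 1 applies → [ẽ].
/m/ (between /e/ and /e/): no rule targets it → [m].
/e/ — between /m/ and /m/, before a nasal consonant — surfaces as [ẽ] (rule 1).
/m/ (between /e/ and /i/) is unaffected → [m].
/i/ (between /m/ and /k/): rule 1 targets it, but not before a nasal consonant → unchanged [i].
/k/ (between /i/ and /n/) fails the environment for rule 2, so it stays [k].
/n/ stays [n].
/u/ (between /n/ and /w/) fails the environment for rule 1, so it stays [u].
/w/ stays [w].

[kũnẽmẽmiknuw]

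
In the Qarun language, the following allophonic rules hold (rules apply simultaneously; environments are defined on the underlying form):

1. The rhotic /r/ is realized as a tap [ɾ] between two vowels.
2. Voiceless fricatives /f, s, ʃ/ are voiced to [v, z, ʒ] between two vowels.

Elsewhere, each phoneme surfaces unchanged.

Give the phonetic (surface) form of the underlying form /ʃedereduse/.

[ʃedeɾeduze]

/ʃ/ (word-initial): rule 2 targets it, but not between two vowels → unchanged [ʃ].
/r/ (between /e/ and /e/) occurs between two vowels → [ɾ] by rule 1.
/s/ meets the environment for rule 2 (between two vowels) → [z].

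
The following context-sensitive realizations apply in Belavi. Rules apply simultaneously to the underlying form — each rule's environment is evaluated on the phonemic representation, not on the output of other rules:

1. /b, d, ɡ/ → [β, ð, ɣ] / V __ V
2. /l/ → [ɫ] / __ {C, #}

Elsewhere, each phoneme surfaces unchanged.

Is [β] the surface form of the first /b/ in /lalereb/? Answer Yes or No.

No

/b/ — word-final; rule 1 does not apply here → [b].
The actual realization is [b], not [β].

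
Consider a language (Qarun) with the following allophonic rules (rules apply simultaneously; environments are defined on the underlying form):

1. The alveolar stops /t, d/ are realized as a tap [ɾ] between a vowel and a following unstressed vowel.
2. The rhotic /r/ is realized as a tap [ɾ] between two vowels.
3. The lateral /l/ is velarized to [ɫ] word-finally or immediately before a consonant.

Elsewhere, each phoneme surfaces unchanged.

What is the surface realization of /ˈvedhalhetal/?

[ˈvedhaɫheɾaɫ]

/v/ — not in any rule's target class → [v].
/e/ stays [e].
/d/ — between /e/ and /h/; rule 1 does not apply here → [d].
/h/ stays [h].
/a/ (between /h/ and /l/) is unaffected → [a].
Rule 3 applies to /l/ (between /a/ and /h/: word-finally or immediately before a consonant) → [ɫ].
/h/ (between /l/ and /e/) is unaffected → [h].
/e/ stays [e].
/t/ (between /e/ and /a/) occurs between a vowel and a following unstressed vowel → [ɾ] by rule 1.
/a/ (between /t/ and /l/): no rule targets it → [a].
/l/ (word-final): word-finally or immediately before a consonant, so rule 3 applies → [ɫ].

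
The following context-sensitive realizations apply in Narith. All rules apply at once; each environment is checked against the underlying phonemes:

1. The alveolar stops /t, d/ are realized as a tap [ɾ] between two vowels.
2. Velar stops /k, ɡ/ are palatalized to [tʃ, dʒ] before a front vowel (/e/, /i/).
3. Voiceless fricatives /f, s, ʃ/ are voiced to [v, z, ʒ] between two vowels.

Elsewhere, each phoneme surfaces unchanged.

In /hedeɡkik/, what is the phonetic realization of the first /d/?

[ɾ]

/d/ — between /e/ and /e/, between two vowels — surfaces as [ɾ] (rule 1).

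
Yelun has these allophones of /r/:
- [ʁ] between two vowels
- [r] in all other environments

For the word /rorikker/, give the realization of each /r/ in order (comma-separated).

[r], [ʁ], [r]

Occurrence 1 (position 1): no conditioning environment matches → elsewhere allophone [r].
Occurrence 2 (position 3): between two vowels → [ʁ].
Occurrence 3 (position 8): no conditioning environment matches → elsewhere allophone [r].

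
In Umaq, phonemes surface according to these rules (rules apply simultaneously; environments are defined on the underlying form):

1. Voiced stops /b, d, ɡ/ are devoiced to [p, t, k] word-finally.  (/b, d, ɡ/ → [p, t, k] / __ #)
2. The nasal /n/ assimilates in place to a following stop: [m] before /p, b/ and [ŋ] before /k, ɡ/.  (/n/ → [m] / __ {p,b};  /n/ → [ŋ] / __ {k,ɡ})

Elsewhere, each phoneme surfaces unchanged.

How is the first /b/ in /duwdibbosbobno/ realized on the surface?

/b/ — between /i/ and /b/; rule 1 does not apply here → [b].

[b]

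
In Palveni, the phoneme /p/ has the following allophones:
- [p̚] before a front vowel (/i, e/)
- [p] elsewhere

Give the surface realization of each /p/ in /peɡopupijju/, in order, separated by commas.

[p̚], [p], [p̚]

Occurrence 1 (position 1): before a front vowel (/i, e/) → [p̚].
Occurrence 2 (position 5): no conditioning environment matches → elsewhere allophone [p].
Occurrence 3 (position 7): before a front vowel (/i, e/) → [p̚].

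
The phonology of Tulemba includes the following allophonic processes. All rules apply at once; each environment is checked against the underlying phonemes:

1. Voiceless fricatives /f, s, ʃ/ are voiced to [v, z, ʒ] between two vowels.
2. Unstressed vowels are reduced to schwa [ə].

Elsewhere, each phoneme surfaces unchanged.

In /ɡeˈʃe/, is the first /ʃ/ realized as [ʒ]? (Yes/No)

Yes

/ʃ/ (between /e/ and /e/): between two vowels, so rule 1 applies → [ʒ].
The actual realization is [ʒ], which matches [ʒ].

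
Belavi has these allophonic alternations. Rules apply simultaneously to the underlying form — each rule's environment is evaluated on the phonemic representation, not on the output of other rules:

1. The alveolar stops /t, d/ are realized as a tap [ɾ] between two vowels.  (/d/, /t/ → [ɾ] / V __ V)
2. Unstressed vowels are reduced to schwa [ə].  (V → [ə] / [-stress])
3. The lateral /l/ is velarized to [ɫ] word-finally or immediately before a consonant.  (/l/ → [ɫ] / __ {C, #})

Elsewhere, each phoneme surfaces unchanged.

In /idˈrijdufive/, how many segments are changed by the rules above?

4

Segments that undergo a rule: /i/ → [ə] (rule 2); /u/ → [ə] (rule 2); /i/ → [ə] (rule 2); /e/ → [ə] (rule 2).
All other segments surface unchanged.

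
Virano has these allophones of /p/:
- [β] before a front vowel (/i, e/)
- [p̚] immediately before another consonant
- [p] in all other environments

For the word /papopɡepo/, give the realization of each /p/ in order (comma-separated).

Occurrence 1 (position 1): no conditioning environment matches → elsewhere allophone [p].
Occurrence 2 (position 3): no conditioning environment matches → elsewhere allophone [p].
Occurrence 3 (position 5): immediately before another consonant → [p̚].
Occurrence 4 (position 8): no conditioning environment matches → elsewhere allophone [p].

[p], [p], [p̚], [p]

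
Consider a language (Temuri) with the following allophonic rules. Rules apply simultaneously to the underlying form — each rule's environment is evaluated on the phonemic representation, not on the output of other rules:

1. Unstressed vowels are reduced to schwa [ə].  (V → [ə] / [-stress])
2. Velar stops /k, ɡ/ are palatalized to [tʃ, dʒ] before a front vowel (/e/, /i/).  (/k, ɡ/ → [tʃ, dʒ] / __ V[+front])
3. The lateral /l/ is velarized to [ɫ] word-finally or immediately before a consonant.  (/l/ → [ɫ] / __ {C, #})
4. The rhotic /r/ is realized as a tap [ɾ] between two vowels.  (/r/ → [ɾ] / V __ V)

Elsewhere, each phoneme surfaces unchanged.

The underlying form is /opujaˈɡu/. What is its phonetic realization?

[əpəjəˈɡu]

/o/ meets the environment for rule 1 (in an unstressed syllable) → [ə].
/p/ — not in any rule's target class → [p].
/u/ meets the environment for rule 1 (in an unstressed syllable) → [ə].
/j/ — not in any rule's target class → [j].
/a/ (between /j/ and /ɡ/) occurs in an unstressed syllable → [ə] by rule 1.
/ɡ/ — between /a/ and /u/; rule 2 does not apply here → [ɡ].
/u/ (word-final) fails the environment for rule 1, so it stays [u].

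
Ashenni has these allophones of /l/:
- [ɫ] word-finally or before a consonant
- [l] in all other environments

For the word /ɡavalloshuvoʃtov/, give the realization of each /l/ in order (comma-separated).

[ɫ], [l]

Occurrence 1 (position 5): word-finally or before a consonant → [ɫ].
Occurrence 2 (position 6): no conditioning environment matches → elsewhere allophone [l].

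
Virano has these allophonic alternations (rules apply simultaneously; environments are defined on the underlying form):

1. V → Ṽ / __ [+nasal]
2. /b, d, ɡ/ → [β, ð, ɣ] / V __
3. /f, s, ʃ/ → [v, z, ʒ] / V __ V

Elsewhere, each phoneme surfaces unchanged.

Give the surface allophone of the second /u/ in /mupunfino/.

/u/ — between /p/ and /n/, before a nasal consonant — surfaces as [ũ] (rule 1).

[ũ]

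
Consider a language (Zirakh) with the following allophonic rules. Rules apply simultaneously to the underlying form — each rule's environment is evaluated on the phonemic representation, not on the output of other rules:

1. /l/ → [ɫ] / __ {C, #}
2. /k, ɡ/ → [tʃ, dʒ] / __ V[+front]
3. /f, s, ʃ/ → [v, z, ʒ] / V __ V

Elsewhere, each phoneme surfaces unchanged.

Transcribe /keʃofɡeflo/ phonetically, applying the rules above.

Rule 2 applies to /k/ (word-initial: before a front vowel) → [tʃ].
/e/ stays [e].
/ʃ/ (between /e/ and /o/) occurs between two vowels → [ʒ] by rule 3.
/o/ (between /ʃ/ and /f/): no rule targets it → [o].
/f/ (between /o/ and /ɡ/) fails the environment for rule 3, so it stays [f].
/ɡ/ (between /f/ and /e/): before a front vowel, so rule 2 applies → [dʒ].
/e/ (between /ɡ/ and /f/): no rule targets it → [e].
/f/ (between /e/ and /l/): rule 3 targets it, but not between two vowels → unchanged [f].
/l/ (between /f/ and /o/) is in the target of rule 1 but the environment (word-finally or immediately before a consonant) is not met → [l].
/o/ (word-final) is unaffected → [o].

[tʃeʒofdʒeflo]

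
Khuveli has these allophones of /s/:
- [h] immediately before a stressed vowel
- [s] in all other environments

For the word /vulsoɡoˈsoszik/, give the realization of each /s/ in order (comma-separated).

[s], [h], [s]

Occurrence 1 (position 4): no conditioning environment matches → elsewhere allophone [s].
Occurrence 2 (position 8): immediately before a stressed vowel → [h].
Occurrence 3 (position 10): no conditioning environment matches → elsewhere allophone [s].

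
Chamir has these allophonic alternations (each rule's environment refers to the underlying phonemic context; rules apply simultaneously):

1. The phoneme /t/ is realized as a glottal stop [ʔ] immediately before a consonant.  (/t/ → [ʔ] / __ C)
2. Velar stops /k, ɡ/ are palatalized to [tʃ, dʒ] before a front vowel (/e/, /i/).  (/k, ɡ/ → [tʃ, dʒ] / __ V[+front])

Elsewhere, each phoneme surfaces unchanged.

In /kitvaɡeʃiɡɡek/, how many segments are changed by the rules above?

Segments that undergo a rule: /k/ → [tʃ] (rule 2); /t/ → [ʔ] (rule 1); /ɡ/ → [dʒ] (rule 2); /ɡ/ → [dʒ] (rule 2).
All other segments surface unchanged.

4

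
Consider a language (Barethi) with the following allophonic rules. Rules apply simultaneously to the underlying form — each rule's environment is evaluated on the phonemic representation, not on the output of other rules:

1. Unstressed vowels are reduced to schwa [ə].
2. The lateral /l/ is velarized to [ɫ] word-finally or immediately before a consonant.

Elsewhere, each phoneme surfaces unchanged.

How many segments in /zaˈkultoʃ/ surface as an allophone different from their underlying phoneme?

Segments that undergo a rule: /a/ → [ə] (rule 1); /l/ → [ɫ] (rule 2); /o/ → [ə] (rule 1).
All other segments surface unchanged.

3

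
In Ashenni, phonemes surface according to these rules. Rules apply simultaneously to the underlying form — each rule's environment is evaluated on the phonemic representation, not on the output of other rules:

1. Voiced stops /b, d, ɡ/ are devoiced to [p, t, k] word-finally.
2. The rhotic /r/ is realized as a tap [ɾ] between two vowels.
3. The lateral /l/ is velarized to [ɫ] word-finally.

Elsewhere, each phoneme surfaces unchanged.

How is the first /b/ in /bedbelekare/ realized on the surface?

/b/ (word-initial): rule 1 targets it, but not word-finally → unchanged [b].

[b]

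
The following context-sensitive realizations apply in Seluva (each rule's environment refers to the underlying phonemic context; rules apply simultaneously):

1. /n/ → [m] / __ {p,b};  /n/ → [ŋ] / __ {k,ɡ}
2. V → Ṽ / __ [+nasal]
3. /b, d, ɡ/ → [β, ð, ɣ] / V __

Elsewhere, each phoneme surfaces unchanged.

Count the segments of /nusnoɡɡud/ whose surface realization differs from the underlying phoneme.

Segments that undergo a rule: /ɡ/ → [ɣ] (rule 3); /d/ → [ð] (rule 3).
All other segments surface unchanged.

2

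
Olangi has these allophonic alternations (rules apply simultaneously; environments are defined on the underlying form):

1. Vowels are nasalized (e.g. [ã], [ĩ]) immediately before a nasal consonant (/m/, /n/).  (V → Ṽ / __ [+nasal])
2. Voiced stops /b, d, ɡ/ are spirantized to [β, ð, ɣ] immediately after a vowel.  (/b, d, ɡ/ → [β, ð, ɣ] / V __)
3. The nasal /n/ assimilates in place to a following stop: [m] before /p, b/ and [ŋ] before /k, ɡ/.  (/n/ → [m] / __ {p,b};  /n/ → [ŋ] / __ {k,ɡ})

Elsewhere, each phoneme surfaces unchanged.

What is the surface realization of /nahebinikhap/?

[naheβĩnikhap]

/n/ (word-initial): rule 3 targets it, but not before a labial or velar stop → unchanged [n].
/a/ (between /n/ and /h/) fails the environment for rule 1, so it stays [a].
/e/ (between /h/ and /b/) fails the environment for rule 1, so it stays [e].
/b/ meets the environment for rule 2 (immediately after a vowel) → [β].
/i/ — between /b/ and /n/, before a nasal consonant — surfaces as [ĩ] (rule 1).
/n/ (between /i/ and /i/): rule 3 targets it, but not before a labial or velar stop → unchanged [n].
/i/ (between /n/ and /k/) fails the environment for rule 1, so it stays [i].
/a/ (between /h/ and /p/) fails the environment for rule 1, so it stays [a].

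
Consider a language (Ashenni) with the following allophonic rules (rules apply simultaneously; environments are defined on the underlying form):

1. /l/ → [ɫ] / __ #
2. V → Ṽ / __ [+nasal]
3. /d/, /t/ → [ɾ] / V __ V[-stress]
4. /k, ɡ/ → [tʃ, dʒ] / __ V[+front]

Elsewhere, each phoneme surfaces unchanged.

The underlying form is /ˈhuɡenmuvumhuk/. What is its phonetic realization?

[ˈhudʒẽnmuvũmhuk]

/h/ (word-initial) is unaffected → [h].
/u/ — between /h/ and /ɡ/; rule 2 does not apply here → [u].
/ɡ/ (between /u/ and /e/) occurs before a front vowel → [dʒ] by rule 4.
/e/ meets the environment for rule 2 (before a nasal consonant) → [ẽ].
/n/ — not in any rule's target class → [n].
/m/ (between /n/ and /u/) is unaffected → [m].
/u/ (between /m/ and /v/): rule 2 targets it, but not before a nasal consonant → unchanged [u].
/v/ stays [v].
/u/ — between /v/ and /m/, before a nasal consonant — surfaces as [ũ] (rule 2).
/m/ stays [m].
/h/ stays [h].
/u/ (between /h/ and /k/) is in the target of rule 2 but the environment (before a nasal consonant) is not met → [u].
/k/ — word-final; rule 4 does not apply here → [k].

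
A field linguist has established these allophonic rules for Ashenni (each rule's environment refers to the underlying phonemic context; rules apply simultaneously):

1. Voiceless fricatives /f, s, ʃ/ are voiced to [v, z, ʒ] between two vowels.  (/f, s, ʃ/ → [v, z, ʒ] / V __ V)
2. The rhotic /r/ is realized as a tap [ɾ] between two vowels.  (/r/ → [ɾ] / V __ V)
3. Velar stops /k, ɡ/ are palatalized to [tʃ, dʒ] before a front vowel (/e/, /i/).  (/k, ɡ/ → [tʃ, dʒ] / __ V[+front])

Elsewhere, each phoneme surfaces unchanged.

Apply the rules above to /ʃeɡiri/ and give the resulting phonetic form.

[ʃedʒiɾi]

/ʃ/ (word-initial): rule 1 targets it, but not between two vowels → unchanged [ʃ].
/e/ stays [e].
/ɡ/ meets the environment for rule 3 (before a front vowel) → [dʒ].
/i/ — not in any rule's target class → [i].
/r/ (between /i/ and /i/): between two vowels, so rule 2 applies → [ɾ].
/i/ stays [i].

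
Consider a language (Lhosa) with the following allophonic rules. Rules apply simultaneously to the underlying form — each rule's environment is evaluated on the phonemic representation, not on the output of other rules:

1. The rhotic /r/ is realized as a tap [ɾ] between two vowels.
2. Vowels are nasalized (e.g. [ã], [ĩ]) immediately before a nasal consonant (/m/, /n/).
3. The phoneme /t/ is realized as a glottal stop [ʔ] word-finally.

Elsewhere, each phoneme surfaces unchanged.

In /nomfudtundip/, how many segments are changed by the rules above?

Segments that undergo a rule: /o/ → [õ] (rule 2); /u/ → [ũ] (rule 2).
All other segments surface unchanged.

2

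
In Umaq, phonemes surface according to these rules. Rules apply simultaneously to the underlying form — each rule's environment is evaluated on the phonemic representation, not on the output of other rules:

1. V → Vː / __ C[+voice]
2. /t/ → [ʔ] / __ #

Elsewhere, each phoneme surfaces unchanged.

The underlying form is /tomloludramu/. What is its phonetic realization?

/t/ (word-initial) is in the target of rule 2 but the environment (word-finally) is not met → [t].
/o/ — between /t/ and /m/, before a voiced consonant — surfaces as [oː] (rule 1).
/o/ — between /l/ and /l/, before a voiced consonant — surfaces as [oː] (rule 1).
Rule 1 applies to /u/ (between /l/ and /d/: before a voiced consonant) → [uː].
Rule 1 applies to /a/ (between /r/ and /m/: before a voiced consonant) → [aː].
/u/ (word-final) fails the environment for rule 1, so it stays [u].

[toːmloːluːdraːmu]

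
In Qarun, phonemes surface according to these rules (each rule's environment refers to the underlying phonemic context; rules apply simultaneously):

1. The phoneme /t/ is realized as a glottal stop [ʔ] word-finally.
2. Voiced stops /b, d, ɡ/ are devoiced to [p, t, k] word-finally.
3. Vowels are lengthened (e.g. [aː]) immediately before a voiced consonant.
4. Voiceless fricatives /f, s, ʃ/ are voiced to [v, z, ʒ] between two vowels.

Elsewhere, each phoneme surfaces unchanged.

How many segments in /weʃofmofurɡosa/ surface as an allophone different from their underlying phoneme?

Segments that undergo a rule: /ʃ/ → [ʒ] (rule 4); /f/ → [v] (rule 4); /u/ → [uː] (rule 3); /s/ → [z] (rule 4).
All other segments surface unchanged.

4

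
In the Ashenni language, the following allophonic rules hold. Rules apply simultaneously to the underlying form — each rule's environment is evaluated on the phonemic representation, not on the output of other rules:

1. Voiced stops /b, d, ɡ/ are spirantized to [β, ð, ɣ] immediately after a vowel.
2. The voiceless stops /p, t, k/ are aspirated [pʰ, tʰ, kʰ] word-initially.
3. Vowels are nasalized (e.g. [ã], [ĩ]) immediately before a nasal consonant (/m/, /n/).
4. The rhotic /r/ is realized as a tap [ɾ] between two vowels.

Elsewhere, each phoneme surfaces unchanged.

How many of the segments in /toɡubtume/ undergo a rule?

4

Segments that undergo a rule: /t/ → [tʰ] (rule 2); /ɡ/ → [ɣ] (rule 1); /b/ → [β] (rule 1); /u/ → [ũ] (rule 3).
All other segments surface unchanged.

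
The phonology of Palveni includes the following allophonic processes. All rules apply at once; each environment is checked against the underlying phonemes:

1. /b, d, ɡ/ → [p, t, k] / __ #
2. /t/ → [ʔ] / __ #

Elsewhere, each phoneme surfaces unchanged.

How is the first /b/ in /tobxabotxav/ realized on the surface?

/b/ (between /o/ and /x/): rule 1 targets it, but not word-finally → unchanged [b].

[b]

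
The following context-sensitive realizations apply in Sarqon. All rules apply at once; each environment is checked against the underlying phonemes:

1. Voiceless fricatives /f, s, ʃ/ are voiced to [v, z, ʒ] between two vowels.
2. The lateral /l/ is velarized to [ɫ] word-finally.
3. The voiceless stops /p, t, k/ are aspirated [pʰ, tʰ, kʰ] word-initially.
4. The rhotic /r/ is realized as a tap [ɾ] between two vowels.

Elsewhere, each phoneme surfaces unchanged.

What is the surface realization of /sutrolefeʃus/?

[sutroleveʒus]

/s/ (word-initial) fails the environment for rule 1, so it stays [s].
/u/ (between /s/ and /t/) is unaffected → [u].
/t/ (between /u/ and /r/): rule 3 targets it, but not word-initially → unchanged [t].
/r/ (between /t/ and /o/) fails the environment for rule 4, so it stays [r].
/o/ stays [o].
/l/ (between /o/ and /e/): rule 2 targets it, but not word-finally → unchanged [l].
/e/ — not in any rule's target class → [e].
Rule 1 applies to /f/ (between /e/ and /e/: between two vowels) → [v].
/e/ stays [e].
/ʃ/ meets the environment for rule 1 (between two vowels) → [ʒ].
/u/ — not in any rule's target class → [u].
/s/ — word-final; rule 1 does not apply here → [s].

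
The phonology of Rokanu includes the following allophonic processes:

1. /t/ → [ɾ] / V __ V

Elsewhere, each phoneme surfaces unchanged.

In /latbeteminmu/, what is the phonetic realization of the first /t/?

[t]

/t/ (between /a/ and /b/) fails the environment for rule 1, so it stays [t].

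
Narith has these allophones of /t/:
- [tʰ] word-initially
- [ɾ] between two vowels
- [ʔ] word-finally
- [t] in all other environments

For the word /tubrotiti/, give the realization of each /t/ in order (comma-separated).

[tʰ], [ɾ], [ɾ]

Occurrence 1 (position 1): word-initially → [tʰ].
Occurrence 2 (position 6): between two vowels → [ɾ].
Occurrence 3 (position 8): between two vowels → [ɾ].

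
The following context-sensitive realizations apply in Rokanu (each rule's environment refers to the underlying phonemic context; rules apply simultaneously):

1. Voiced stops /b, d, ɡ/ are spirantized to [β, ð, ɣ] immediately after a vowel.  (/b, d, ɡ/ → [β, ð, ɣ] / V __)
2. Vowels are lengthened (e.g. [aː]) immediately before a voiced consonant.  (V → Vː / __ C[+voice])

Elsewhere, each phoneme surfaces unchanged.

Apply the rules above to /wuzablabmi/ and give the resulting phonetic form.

/w/ — not in any rule's target class → [w].
/u/ (between /w/ and /z/): before a voiced consonant, so rule 2 applies → [uː].
/z/ (between /u/ and /a/): no rule targets it → [z].
Rule 2 applies to /a/ (between /z/ and /b/: before a voiced consonant) → [aː].
/b/ (between /a/ and /l/) occurs immediately after a vowel → [β] by rule 1.
/l/ (between /b/ and /a/) is unaffected → [l].
/a/ — between /l/ and /b/, before a voiced consonant — surfaces as [aː] (rule 2).
/b/ (between /a/ and /m/) occurs immediately after a vowel → [β] by rule 1.
/m/ (between /b/ and /i/) is unaffected → [m].
/i/ (word-final) is in the target of rule 2 but the environment (before a voiced consonant) is not met → [i].

[wuːzaːβlaːβmi]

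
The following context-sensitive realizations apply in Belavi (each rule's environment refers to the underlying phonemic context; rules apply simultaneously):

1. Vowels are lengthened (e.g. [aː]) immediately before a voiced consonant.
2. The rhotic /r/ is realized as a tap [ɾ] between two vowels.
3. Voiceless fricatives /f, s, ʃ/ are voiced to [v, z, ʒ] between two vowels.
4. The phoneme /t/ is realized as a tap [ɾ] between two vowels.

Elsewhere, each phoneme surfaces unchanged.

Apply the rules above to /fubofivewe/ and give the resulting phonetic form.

[fuːboviːveːwe]

/f/ (word-initial): rule 3 targets it, but not between two vowels → unchanged [f].
/u/ (between /f/ and /b/) occurs before a voiced consonant → [uː] by rule 1.
/b/ (between /u/ and /o/): no rule targets it → [b].
/o/ (between /b/ and /f/) fails the environment for rule 1, so it stays [o].
/f/ (between /o/ and /i/): between two vowels, so rule 3 applies → [v].
/i/ (between /f/ and /v/): before a voiced consonant, so rule 1 applies → [iː].
/v/ — not in any rule's target class → [v].
Rule 1 applies to /e/ (between /v/ and /w/: before a voiced consonant) → [eː].
/w/ (between /e/ and /e/) is unaffected → [w].
/e/ (word-final): rule 1 targets it, but not before a voiced consonant → unchanged [e].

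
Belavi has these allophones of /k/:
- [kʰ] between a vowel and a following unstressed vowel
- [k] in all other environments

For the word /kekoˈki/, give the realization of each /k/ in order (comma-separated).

[k], [kʰ], [k]

Occurrence 1 (position 1): no conditioning environment matches → elsewhere allophone [k].
Occurrence 2 (position 3): between a vowel and a following unstressed vowel → [kʰ].
Occurrence 3 (position 5): no conditioning environment matches → elsewhere allophone [k].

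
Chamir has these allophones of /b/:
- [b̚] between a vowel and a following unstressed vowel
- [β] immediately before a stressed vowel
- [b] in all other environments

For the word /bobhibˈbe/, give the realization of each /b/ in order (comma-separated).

[b], [b], [b], [β]

Occurrence 1 (position 1): no conditioning environment matches → elsewhere allophone [b].
Occurrence 2 (position 3): no conditioning environment matches → elsewhere allophone [b].
Occurrence 3 (position 6): no conditioning environment matches → elsewhere allophone [b].
Occurrence 4 (position 7): immediately before a stressed vowel → [β].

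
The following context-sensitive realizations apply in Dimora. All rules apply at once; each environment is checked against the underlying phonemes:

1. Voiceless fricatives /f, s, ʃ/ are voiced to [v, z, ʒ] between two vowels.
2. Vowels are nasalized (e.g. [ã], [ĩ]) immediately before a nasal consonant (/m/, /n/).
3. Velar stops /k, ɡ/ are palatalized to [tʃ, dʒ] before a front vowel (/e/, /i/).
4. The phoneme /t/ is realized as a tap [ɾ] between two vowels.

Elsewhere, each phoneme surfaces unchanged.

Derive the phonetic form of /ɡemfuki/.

[dʒẽmfutʃi]

/ɡ/ meets the environment for rule 3 (before a front vowel) → [dʒ].
/e/ — between /ɡ/ and /m/, before a nasal consonant — surfaces as [ẽ] (rule 2).
/f/ (between /m/ and /u/) is in the target of rule 1 but the environment (between two vowels) is not met → [f].
/u/ — between /f/ and /k/; rule 2 does not apply here → [u].
/k/ (between /u/ and /i/) occurs before a front vowel → [tʃ] by rule 3.
/i/ — word-final; rule 2 does not apply here → [i].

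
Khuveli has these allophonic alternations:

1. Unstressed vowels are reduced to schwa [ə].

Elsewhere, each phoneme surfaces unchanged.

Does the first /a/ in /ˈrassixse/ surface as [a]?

Yes

/a/ (between /r/ and /s/): rule 1 targets it, but not in an unstressed syllable → unchanged [a].
The actual realization is [a], which matches [a].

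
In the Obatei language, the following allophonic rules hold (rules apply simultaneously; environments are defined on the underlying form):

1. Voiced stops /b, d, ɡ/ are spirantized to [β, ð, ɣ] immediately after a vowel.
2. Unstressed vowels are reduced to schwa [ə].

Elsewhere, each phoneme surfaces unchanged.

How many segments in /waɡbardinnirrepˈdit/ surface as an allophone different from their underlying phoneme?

6

Segments that undergo a rule: /a/ → [ə] (rule 2); /ɡ/ → [ɣ] (rule 1); /a/ → [ə] (rule 2); /i/ → [ə] (rule 2); /i/ → [ə] (rule 2); /e/ → [ə] (rule 2).
All other segments surface unchanged.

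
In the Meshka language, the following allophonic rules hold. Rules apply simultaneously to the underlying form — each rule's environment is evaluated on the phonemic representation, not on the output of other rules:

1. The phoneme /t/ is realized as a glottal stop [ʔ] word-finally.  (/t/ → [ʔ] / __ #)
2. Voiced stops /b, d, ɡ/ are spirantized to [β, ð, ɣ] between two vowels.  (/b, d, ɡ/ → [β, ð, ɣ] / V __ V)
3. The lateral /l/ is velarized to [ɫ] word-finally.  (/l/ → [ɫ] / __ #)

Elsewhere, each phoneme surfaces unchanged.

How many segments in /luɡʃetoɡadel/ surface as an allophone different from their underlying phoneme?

3

Segments that undergo a rule: /ɡ/ → [ɣ] (rule 2); /d/ → [ð] (rule 2); /l/ → [ɫ] (rule 3).
All other segments surface unchanged.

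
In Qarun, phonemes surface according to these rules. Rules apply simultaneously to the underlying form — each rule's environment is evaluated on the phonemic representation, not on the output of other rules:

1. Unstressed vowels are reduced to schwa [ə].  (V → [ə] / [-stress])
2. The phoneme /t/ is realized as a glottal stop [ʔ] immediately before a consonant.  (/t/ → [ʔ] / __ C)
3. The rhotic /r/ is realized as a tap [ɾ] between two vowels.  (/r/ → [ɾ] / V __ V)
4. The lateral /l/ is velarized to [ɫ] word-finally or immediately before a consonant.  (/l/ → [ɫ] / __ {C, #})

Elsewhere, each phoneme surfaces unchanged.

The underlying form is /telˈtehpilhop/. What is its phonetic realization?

[təɫˈtehpəɫhəp]

/t/ (word-initial) is in the target of rule 2 but the environment (immediately before a consonant) is not met → [t].
Rule 1 applies to /e/ (between /t/ and /l/: in an unstressed syllable) → [ə].
/l/ (between /e/ and /t/) occurs word-finally or immediately before a consonant → [ɫ] by rule 4.
/t/ (between /l/ and /e/) fails the environment for rule 2, so it stays [t].
/e/ (between /t/ and /h/) is in the target of rule 1 but the environment (in an unstressed syllable) is not met → [e].
/h/ (between /e/ and /p/): no rule targets it → [h].
/p/ — not in any rule's target class → [p].
/i/ (between /p/ and /l/) occurs in an unstressed syllable → [ə] by rule 1.
/l/ — between /i/ and /h/, word-finally or immediately before a consonant — surfaces as [ɫ] (rule 4).
/h/ — not in any rule's target class → [h].
/o/ meets the environment for rule 1 (in an unstressed syllable) → [ə].
/p/ (word-final): no rule targets it → [p].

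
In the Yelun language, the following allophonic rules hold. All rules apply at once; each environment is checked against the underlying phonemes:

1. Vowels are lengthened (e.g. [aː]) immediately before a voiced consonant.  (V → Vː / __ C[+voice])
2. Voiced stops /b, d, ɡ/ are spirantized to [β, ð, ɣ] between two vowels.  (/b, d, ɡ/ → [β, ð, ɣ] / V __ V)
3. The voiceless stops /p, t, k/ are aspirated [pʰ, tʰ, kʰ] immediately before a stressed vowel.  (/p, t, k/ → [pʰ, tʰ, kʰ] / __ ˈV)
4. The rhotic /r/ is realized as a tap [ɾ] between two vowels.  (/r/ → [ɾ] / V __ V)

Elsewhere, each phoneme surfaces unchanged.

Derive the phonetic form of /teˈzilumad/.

/t/ — word-initial; rule 3 does not apply here → [t].
Rule 1 applies to /e/ (between /t/ and /z/: before a voiced consonant) → [eː].
/z/ (between /e/ and /i/): no rule targets it → [z].
/i/ (between /z/ and /l/) occurs before a voiced consonant → [iː] by rule 1.
/l/ (between /i/ and /u/): no rule targets it → [l].
/u/ — between /l/ and /m/, before a voiced consonant — surfaces as [uː] (rule 1).
/m/ (between /u/ and /a/) is unaffected → [m].
/a/ (between /m/ and /d/): before a voiced consonant, so rule 1 applies → [aː].
/d/ — word-final; rule 2 does not apply here → [d].

[teːˈziːluːmaːd]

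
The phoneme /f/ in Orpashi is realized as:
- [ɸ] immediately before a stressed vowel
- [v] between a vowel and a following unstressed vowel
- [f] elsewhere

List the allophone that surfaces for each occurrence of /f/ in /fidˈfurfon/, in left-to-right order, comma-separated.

Occurrence 1 (position 1): no conditioning environment matches → elsewhere allophone [f].
Occurrence 2 (position 4): immediately before a stressed vowel → [ɸ].
Occurrence 3 (position 7): no conditioning environment matches → elsewhere allophone [f].

[f], [ɸ], [f]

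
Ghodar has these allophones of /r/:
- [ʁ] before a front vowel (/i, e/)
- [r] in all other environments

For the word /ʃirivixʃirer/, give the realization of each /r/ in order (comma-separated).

[ʁ], [ʁ], [r]

Occurrence 1 (position 3): before a front vowel (/i, e/) → [ʁ].
Occurrence 2 (position 10): before a front vowel (/i, e/) → [ʁ].
Occurrence 3 (position 12): no conditioning environment matches → elsewhere allophone [r].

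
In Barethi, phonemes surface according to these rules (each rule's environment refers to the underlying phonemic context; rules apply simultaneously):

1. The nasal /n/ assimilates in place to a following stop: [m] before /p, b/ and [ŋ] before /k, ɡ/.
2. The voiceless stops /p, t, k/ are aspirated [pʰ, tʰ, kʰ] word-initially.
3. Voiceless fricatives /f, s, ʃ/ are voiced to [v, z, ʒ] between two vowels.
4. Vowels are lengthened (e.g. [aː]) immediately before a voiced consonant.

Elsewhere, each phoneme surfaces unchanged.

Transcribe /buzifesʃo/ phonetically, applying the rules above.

/b/ — not in any rule's target class → [b].
Rule 4 applies to /u/ (between /b/ and /z/: before a voiced consonant) → [uː].
/z/ — not in any rule's target class → [z].
/i/ (between /z/ and /f/) fails the environment for rule 4, so it stays [i].
/f/ meets the environment for rule 3 (between two vowels) → [v].
/e/ — between /f/ and /s/; rule 4 does not apply here → [e].
/s/ (between /e/ and /ʃ/): rule 3 targets it, but not between two vowels → unchanged [s].
/ʃ/ (between /s/ and /o/): rule 3 targets it, but not between two vowels → unchanged [ʃ].
/o/ (word-final) is in the target of rule 4 but the environment (before a voiced consonant) is not met → [o].

[buːzivesʃo]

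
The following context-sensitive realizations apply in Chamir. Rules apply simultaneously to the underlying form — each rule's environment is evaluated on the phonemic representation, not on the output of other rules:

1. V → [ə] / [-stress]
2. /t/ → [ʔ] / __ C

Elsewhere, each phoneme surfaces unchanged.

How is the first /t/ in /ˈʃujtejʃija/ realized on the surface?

/t/ (between /j/ and /e/): rule 2 targets it, but not immediately before a consonant → unchanged [t].

[t]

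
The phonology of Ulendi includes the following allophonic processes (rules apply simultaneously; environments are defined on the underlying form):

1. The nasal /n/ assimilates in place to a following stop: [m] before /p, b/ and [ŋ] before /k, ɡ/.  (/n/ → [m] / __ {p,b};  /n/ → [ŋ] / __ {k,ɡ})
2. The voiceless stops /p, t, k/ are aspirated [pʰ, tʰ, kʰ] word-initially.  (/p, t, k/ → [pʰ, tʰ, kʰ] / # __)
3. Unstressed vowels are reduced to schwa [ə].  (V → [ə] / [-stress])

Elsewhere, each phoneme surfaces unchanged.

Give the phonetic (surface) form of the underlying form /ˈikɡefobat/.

/i/ — word-initial; rule 3 does not apply here → [i].
/k/ (between /i/ and /ɡ/) fails the environment for rule 2, so it stays [k].
/ɡ/ — not in any rule's target class → [ɡ].
/e/ (between /ɡ/ and /f/): in an unstressed syllable, so rule 3 applies → [ə].
/f/ stays [f].
Rule 3 applies to /o/ (between /f/ and /b/: in an unstressed syllable) → [ə].
/b/ stays [b].
/a/ (between /b/ and /t/): in an unstressed syllable, so rule 3 applies → [ə].
/t/ (word-final) fails the environment for rule 2, so it stays [t].

[ˈikɡəfəbət]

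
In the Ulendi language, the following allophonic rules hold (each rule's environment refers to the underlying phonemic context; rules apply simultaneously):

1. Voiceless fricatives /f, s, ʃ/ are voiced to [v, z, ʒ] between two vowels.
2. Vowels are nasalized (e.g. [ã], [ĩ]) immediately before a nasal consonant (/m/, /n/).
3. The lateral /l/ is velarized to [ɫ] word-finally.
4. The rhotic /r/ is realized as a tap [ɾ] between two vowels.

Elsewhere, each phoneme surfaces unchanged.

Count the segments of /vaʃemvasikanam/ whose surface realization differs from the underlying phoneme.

Segments that undergo a rule: /ʃ/ → [ʒ] (rule 1); /e/ → [ẽ] (rule 2); /s/ → [z] (rule 1); /a/ → [ã] (rule 2); /a/ → [ã] (rule 2).
All other segments surface unchanged.

5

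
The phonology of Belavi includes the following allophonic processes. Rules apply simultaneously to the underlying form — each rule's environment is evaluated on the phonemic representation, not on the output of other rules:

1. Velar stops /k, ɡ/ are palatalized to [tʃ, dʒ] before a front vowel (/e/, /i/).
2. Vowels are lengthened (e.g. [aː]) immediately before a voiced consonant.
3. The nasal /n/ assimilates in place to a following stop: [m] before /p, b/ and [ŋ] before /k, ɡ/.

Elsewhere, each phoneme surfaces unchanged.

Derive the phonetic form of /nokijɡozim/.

[notʃiːjɡoːziːm]

/n/ — word-initial; rule 3 does not apply here → [n].
/o/ (between /n/ and /k/): rule 2 targets it, but not before a voiced consonant → unchanged [o].
/k/ — between /o/ and /i/, before a front vowel — surfaces as [tʃ] (rule 1).
/i/ meets the environment for rule 2 (before a voiced consonant) → [iː].
/j/ stays [j].
/ɡ/ — between /j/ and /o/; rule 1 does not apply here → [ɡ].
/o/ (between /ɡ/ and /z/) occurs before a voiced consonant → [oː] by rule 2.
/z/ (between /o/ and /i/) is unaffected → [z].
/i/ — between /z/ and /m/, before a voiced consonant — surfaces as [iː] (rule 2).
/m/ (word-final): no rule targets it → [m].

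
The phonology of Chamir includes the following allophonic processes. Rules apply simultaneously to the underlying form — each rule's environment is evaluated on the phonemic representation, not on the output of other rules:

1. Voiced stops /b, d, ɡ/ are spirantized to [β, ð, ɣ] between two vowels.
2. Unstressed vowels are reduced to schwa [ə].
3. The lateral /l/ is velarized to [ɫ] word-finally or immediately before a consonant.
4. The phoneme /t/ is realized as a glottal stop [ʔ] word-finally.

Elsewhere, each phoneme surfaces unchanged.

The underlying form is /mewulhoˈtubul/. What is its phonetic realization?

[məwəɫhəˈtuβəɫ]

/m/ (word-initial): no rule targets it → [m].
/e/ meets the environment for rule 2 (in an unstressed syllable) → [ə].
/w/ (between /e/ and /u/) is unaffected → [w].
/u/ (between /w/ and /l/): in an unstressed syllable, so rule 2 applies → [ə].
/l/ — between /u/ and /h/, word-finally or immediately before a consonant — surfaces as [ɫ] (rule 3).
/h/ — not in any rule's target class → [h].
/o/ meets the environment for rule 2 (in an unstressed syllable) → [ə].
/t/ (between /o/ and /u/) is in the target of rule 4 but the environment (word-finally) is not met → [t].
/u/ (between /t/ and /b/) fails the environment for rule 2, so it stays [u].
/b/ — between /u/ and /u/, between two vowels — surfaces as [β] (rule 1).
/u/ — between /b/ and /l/, in an unstressed syllable — surfaces as [ə] (rule 2).
/l/ (word-final) occurs word-finally or immediately before a consonant → [ɫ] by rule 3.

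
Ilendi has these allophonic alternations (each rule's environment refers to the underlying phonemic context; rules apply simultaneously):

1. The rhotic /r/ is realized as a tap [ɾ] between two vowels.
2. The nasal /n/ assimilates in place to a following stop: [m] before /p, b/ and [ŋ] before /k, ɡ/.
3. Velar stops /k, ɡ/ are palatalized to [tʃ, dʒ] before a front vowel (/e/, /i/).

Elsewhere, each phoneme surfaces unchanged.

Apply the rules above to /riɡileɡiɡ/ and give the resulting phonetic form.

[ridʒiledʒiɡ]

/r/ — word-initial; rule 1 does not apply here → [r].
/i/ — not in any rule's target class → [i].
/ɡ/ (between /i/ and /i/): before a front vowel, so rule 3 applies → [dʒ].
/i/ (between /ɡ/ and /l/): no rule targets it → [i].
/l/ stays [l].
/e/ (between /l/ and /ɡ/) is unaffected → [e].
/ɡ/ meets the environment for rule 3 (before a front vowel) → [dʒ].
/i/ (between /ɡ/ and /ɡ/): no rule targets it → [i].
/ɡ/ (word-final) is in the target of rule 3 but the environment (before a front vowel) is not met → [ɡ].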